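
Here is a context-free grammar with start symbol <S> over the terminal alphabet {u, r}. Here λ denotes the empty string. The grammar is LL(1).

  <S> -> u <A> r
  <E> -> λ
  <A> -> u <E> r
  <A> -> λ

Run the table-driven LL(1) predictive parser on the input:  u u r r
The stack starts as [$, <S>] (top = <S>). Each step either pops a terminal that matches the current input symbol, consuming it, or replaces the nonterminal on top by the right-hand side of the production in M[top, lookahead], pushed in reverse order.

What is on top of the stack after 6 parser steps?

r

     Stack        Input      Action
  1  $ <S>        u u r r $  expand <S> -> u <A> r
  2  $ r <A> u    u u r r $  match u
  3  $ r <A>      u r r $    expand <A> -> u <E> r
  4  $ r r <E> u  u r r $    match u
  5  $ r r <E>    r r $      expand <E> -> λ
  6  $ r r        r r $      match r
Stack after step 6: $ r (top = r).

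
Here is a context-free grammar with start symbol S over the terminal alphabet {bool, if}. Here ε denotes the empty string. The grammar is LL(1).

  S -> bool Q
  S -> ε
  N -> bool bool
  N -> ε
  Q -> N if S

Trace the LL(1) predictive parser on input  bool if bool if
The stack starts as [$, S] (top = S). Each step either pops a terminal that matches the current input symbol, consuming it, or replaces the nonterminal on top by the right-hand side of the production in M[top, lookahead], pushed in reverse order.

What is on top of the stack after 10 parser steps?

S

step 1: stack=$ S  input=bool if bool if $  — expand S -> bool Q
step 2: stack=$ Q bool  input=bool if bool if $  — match bool
step 3: stack=$ Q  input=if bool if $  — expand Q -> N if S
step 4: stack=$ S if N  input=if bool if $  — expand N -> ε
step 5: stack=$ S if  input=if bool if $  — match if
step 6: stack=$ S  input=bool if $  — expand S -> bool Q
step 7: stack=$ Q bool  input=bool if $  — match bool
step 8: stack=$ Q  input=if $  — expand Q -> N if S
step 9: stack=$ S if N  input=if $  — expand N -> ε
step 10: stack=$ S if  input=if $  — match if
Stack after step 10: $ S (top = S).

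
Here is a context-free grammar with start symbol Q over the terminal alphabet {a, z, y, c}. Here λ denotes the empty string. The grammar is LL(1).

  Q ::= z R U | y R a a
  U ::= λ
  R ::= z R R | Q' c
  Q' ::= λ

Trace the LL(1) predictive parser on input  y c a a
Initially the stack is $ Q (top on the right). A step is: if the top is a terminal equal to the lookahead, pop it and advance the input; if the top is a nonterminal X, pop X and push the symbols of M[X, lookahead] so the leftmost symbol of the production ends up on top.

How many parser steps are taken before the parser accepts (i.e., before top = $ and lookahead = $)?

     Stack       Input      Action
  1  $ Q         y c a a $  expand Q ::= y R a a
  2  $ a a R y   y c a a $  match y
  3  $ a a R     c a a $    expand R ::= Q' c
  4  $ a a c Q'  c a a $    expand Q' ::= λ
  5  $ a a c     c a a $    match c
  6  $ a a       a a $      match a
  7  $ a         a $        match a
Accept reached after 7 steps.

7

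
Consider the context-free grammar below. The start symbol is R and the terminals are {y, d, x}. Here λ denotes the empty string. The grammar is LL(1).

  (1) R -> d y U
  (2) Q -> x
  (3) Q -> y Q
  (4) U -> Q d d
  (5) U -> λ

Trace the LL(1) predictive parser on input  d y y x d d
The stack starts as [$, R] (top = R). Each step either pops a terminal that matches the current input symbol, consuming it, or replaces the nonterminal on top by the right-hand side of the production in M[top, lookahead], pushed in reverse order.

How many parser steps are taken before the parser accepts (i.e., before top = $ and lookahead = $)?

      Stack      Input          Action
   1  $ R        d y y x d d $  expand R -> d y U
   2  $ U y d    d y y x d d $  match d
   3  $ U y      y y x d d $    match y
   4  $ U        y x d d $      expand U -> Q d d
   5  $ d d Q    y x d d $      expand Q -> y Q
   6  $ d d Q y  y x d d $      match y
   7  $ d d Q    x d d $        expand Q -> x
   8  $ d d x    x d d $        match x
   9  $ d d      d d $          match d
  10  $ d        d $            match d
Accept reached after 10 steps.

10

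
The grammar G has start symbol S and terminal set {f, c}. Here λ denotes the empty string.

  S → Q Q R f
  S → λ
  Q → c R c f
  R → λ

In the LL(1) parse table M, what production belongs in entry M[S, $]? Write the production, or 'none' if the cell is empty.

FIRST(Q) = {c}
FIRST(R) = {λ}
FIRST(S) = {λ, c}  (via Q Q R f)
FOLLOW(S) includes $ since S is the start symbol.
FOLLOW(S): S appears on no right-hand side. Thus FOLLOW(S) = {$}.
For S → Q Q R f: FIRST(Q Q R f) = {c}, so it goes in M[S, t] for t ∈ {c}.
For S → λ: FIRST(λ) = {λ}, so it goes in M[S, t] for t ∈ {}; since λ ∈ FIRST, also for every t ∈ FOLLOW(S) = {$}.

S → λ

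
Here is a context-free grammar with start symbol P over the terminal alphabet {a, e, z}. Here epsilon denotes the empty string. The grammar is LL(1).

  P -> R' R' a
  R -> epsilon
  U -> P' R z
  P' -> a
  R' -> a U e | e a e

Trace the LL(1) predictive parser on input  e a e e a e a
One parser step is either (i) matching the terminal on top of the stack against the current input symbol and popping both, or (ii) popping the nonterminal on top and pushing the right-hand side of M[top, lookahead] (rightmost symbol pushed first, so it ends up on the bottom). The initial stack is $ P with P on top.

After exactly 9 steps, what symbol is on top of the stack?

a

     Stack         Input            Action
  1  $ P           e a e e a e a $  expand P -> R' R' a
  2  $ a R' R'     e a e e a e a $  expand R' -> e a e
  3  $ a R' e a e  e a e e a e a $  match e
  4  $ a R' e a    a e e a e a $    match a
  5  $ a R' e      e e a e a $      match e
  6  $ a R'        e a e a $        expand R' -> e a e
  7  $ a e a e     e a e a $        match e
  8  $ a e a       a e a $          match a
  9  $ a e         e a $            match e
Stack after step 9: $ a (top = a).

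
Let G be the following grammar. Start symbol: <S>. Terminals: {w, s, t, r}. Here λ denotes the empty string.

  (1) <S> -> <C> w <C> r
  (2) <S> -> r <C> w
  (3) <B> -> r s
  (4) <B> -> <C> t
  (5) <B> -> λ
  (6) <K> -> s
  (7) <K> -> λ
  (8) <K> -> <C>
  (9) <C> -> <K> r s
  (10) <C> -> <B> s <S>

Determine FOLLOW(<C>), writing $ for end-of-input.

FIRST(<S>) = {r, s}  (via <C> w <C> r)
FIRST(<B>) = {λ, r, s}  (via <C> t)
FIRST(<K>) = {λ, r, s}  (via <C>)
FIRST(<C>) = {r, s}  (via <K> r s, <B> s <S>)
FOLLOW(<S>) includes $ since <S> is the start symbol.
FOLLOW(<B>): in <C>-><B> s <S>, <B> is followed by s <S> with FIRST {s}. Thus FOLLOW(<B>) = {s}.
FOLLOW(<K>): in <C>-><K> r s, <K> is followed by r s with FIRST {r}. Thus FOLLOW(<K>) = {r}.
FOLLOW(<C>): in <S>-><C> w <C> r (occurrence 1), <C> is followed by w <C> r with FIRST {w}; in <S>-><C> w <C> r (occurrence 2), <C> is followed by r with FIRST {r}; in <S>->r <C> w, <C> is followed by w with FIRST {w}; in <B>-><C> t, <C> is followed by t with FIRST {t}; in <K>-><C>, the suffix after <C> is empty, so FOLLOW(<C>) ⊇ FOLLOW(<K>) = {r}. Thus FOLLOW(<C>) = {r, t, w}.
FOLLOW(<S>): in <C>-><B> s <S>, the suffix after <S> is empty, so FOLLOW(<S>) ⊇ FOLLOW(<C>) = {r, t, w}. Thus FOLLOW(<S>) = {$, r, t, w}.

{r, t, w}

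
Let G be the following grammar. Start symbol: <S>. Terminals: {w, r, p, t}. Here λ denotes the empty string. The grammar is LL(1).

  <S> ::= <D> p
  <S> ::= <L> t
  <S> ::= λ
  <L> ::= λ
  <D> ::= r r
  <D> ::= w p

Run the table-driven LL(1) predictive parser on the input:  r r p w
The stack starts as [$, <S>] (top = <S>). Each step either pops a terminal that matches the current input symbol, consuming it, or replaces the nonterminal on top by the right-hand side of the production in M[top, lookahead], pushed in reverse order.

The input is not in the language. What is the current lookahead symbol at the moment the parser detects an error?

step 1: stack=$ <S>  input=r r p w $  — expand <S> ::= <D> p
step 2: stack=$ p <D>  input=r r p w $  — expand <D> ::= r r
step 3: stack=$ p r r  input=r r p w $  — match r
step 4: stack=$ p r  input=r p w $  — match r
step 5: stack=$ p  input=p w $  — match p
step 6: stack=$  input=w $  — error: stack empty but input remains

w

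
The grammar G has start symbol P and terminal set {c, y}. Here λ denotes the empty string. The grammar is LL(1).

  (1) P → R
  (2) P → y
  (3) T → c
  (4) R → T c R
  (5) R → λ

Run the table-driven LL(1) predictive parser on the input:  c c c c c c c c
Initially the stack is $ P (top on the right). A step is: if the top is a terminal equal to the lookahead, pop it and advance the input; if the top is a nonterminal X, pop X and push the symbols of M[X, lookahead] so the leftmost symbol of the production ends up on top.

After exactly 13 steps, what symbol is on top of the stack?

R

step 1: stack=$ P  input=c c c c c c c c $  — expand P → R
step 2: stack=$ R  input=c c c c c c c c $  — expand R → T c R
step 3: stack=$ R c T  input=c c c c c c c c $  — expand T → c
step 4: stack=$ R c c  input=c c c c c c c c $  — match c
step 5: stack=$ R c  input=c c c c c c c $  — match c
step 6: stack=$ R  input=c c c c c c $  — expand R → T c R
step 7: stack=$ R c T  input=c c c c c c $  — expand T → c
step 8: stack=$ R c c  input=c c c c c c $  — match c
step 9: stack=$ R c  input=c c c c c $  — match c
step 10: stack=$ R  input=c c c c $  — expand R → T c R
step 11: stack=$ R c T  input=c c c c $  — expand T → c
step 12: stack=$ R c c  input=c c c c $  — match c
step 13: stack=$ R c  input=c c c $  — match c
Stack after step 13: $ R (top = R).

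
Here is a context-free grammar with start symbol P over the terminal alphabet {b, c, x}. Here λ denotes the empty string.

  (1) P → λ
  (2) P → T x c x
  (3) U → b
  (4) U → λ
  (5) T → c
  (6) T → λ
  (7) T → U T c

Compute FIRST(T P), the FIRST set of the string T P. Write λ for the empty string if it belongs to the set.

FIRST(U): from U→b we get {b}; from U→λ we get {λ}. So FIRST(U) = {λ, b}.
FIRST(T): from T→c we get {c}; from T→λ we get {λ}; from T→U T c we get {b, c}. So FIRST(T) = {λ, b, c}.
FIRST(P): from P→λ we get {λ}; from P→T x c x we get {b, c, x}. So FIRST(P) = {λ, b, c, x}.
FIRST(T P): take FIRST of each symbol in turn, carrying on past any symbol whose FIRST contains λ; result {λ, b, c, x}.

{λ, b, c, x}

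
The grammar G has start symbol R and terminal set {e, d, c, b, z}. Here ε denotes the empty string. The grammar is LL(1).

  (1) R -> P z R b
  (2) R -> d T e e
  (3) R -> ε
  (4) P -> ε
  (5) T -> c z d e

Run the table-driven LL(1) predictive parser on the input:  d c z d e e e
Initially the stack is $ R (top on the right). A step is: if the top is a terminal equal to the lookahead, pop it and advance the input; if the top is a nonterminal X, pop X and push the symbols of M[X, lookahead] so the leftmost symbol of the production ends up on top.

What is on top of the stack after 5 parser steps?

d

     Stack          Input            Action
  1  $ R            d c z d e e e $  expand R -> d T e e
  2  $ e e T d      d c z d e e e $  match d
  3  $ e e T        c z d e e e $    expand T -> c z d e
  4  $ e e e d z c  c z d e e e $    match c
  5  $ e e e d z    z d e e e $      match z
Stack after step 5: $ e e e d (top = d).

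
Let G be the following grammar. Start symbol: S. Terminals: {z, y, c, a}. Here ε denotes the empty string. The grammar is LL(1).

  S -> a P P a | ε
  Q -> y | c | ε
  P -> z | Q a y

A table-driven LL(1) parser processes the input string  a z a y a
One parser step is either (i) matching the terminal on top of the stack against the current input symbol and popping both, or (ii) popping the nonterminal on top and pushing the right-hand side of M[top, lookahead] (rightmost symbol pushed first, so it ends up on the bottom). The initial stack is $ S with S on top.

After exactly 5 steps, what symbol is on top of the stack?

     Stack      Input        Action
  1  $ S        a z a y a $  expand S -> a P P a
  2  $ a P P a  a z a y a $  match a
  3  $ a P P    z a y a $    expand P -> z
  4  $ a P z    z a y a $    match z
  5  $ a P      a y a $      expand P -> Q a y
Stack after step 5: $ a y a Q (top = Q).

Q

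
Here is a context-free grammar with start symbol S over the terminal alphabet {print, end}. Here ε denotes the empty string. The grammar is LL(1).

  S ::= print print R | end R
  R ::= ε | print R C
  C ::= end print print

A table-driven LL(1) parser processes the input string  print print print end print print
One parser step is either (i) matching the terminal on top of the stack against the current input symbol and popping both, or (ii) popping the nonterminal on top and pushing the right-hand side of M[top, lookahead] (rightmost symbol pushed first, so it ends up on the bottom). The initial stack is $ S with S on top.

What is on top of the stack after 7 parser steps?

     Stack            Input                                Action
  1  $ S              print print print end print print $  expand S ::= print print R
  2  $ R print print  print print print end print print $  match print
  3  $ R print        print print end print print $        match print
  4  $ R              print end print print $              expand R ::= print R C
  5  $ C R print      print end print print $              match print
  6  $ C R            end print print $                    expand R ::= ε
  7  $ C              end print print $                    expand C ::= end print print
Stack after step 7: $ print print end (top = end).

end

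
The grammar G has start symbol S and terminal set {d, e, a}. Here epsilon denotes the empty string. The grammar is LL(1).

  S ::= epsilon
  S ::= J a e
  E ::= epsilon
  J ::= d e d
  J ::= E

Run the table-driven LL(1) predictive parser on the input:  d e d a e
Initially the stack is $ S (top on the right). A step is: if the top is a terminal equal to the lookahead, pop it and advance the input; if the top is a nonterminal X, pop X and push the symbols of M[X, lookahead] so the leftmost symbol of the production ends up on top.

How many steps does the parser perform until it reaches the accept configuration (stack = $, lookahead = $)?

step 1: stack=$ S  input=d e d a e $  — expand S ::= J a e
step 2: stack=$ e a J  input=d e d a e $  — expand J ::= d e d
step 3: stack=$ e a d e d  input=d e d a e $  — match d
step 4: stack=$ e a d e  input=e d a e $  — match e
step 5: stack=$ e a d  input=d a e $  — match d
step 6: stack=$ e a  input=a e $  — match a
step 7: stack=$ e  input=e $  — match e
Accept reached after 7 steps.

7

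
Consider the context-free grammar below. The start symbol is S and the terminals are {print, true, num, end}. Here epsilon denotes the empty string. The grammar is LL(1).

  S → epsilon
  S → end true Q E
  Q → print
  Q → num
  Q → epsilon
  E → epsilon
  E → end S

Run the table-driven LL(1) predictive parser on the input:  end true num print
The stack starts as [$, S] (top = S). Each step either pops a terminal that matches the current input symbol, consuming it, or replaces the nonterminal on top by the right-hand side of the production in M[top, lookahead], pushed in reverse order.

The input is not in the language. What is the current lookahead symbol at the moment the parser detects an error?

step 1: stack=$ S  input=end true num print $  — expand S → end true Q E
step 2: stack=$ E Q true end  input=end true num print $  — match end
step 3: stack=$ E Q true  input=true num print $  — match true
step 4: stack=$ E Q  input=num print $  — expand Q → num
step 5: stack=$ E num  input=num print $  — match num
step 6: stack=$ E  input=print $  — error: M[E, print] is empty

print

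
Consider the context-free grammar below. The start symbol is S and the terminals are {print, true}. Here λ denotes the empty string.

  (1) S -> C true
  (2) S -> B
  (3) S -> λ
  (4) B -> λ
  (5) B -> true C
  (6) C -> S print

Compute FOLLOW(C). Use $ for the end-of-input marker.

{$, print, true}

FIRST(B) = {λ, true}
FIRST(S) = {λ, print, true}  (via C true, B)
FIRST(C) = {print, true}  (via S print)
FOLLOW(S) includes $ since S is the start symbol.
FOLLOW(S): in C->S print, S is followed by print with FIRST {print}. Thus FOLLOW(S) = {$, print}.
FOLLOW(B): in S->B, the suffix after B is empty, so FOLLOW(B) ⊇ FOLLOW(S) = {$, print}. Thus FOLLOW(B) = {$, print}.
FOLLOW(C): in S->C true, C is followed by true with FIRST {true}; in B->true C, the suffix after C is empty, so FOLLOW(C) ⊇ FOLLOW(B) = {$, print}. Thus FOLLOW(C) = {$, print, true}.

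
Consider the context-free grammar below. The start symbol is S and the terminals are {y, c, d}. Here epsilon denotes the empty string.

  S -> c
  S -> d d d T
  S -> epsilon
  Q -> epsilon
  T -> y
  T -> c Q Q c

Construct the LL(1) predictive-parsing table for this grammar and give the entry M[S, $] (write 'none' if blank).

FIRST(S) = {epsilon, c, d}
FIRST(Q) = {epsilon}
FIRST(T) = {c, y}
FOLLOW(S) includes $ since S is the start symbol.
FOLLOW(S): S appears on no right-hand side. Thus FOLLOW(S) = {$}.
For S -> c: FIRST(c) = {c}, so it goes in M[S, t] for t ∈ {c}.
For S -> d d d T: FIRST(d d d T) = {d}, so it goes in M[S, t] for t ∈ {d}.
For S -> epsilon: FIRST(epsilon) = {epsilon}, so it goes in M[S, t] for t ∈ {}; since epsilon ∈ FIRST, also for every t ∈ FOLLOW(S) = {$}.

S -> epsilon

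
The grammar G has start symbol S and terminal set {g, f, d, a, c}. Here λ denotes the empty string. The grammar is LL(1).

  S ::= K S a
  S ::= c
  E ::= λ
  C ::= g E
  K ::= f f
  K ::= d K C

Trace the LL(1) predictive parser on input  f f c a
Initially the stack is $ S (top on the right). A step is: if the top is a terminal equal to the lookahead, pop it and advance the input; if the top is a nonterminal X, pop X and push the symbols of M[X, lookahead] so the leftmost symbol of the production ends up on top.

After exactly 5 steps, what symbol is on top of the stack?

step 1: stack=$ S  input=f f c a $  — expand S ::= K S a
step 2: stack=$ a S K  input=f f c a $  — expand K ::= f f
step 3: stack=$ a S f f  input=f f c a $  — match f
step 4: stack=$ a S f  input=f c a $  — match f
step 5: stack=$ a S  input=c a $  — expand S ::= c
Stack after step 5: $ a c (top = c).

c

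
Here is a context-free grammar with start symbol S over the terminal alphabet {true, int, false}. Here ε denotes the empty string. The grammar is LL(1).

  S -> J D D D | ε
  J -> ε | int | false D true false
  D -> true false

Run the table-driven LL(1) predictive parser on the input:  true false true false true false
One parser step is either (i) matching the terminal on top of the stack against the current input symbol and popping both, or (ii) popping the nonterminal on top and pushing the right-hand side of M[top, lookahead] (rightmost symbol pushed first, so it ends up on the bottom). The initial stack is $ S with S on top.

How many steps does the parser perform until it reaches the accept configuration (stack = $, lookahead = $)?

11

      Stack             Input                               Action
   1  $ S               true false true false true false $  expand S -> J D D D
   2  $ D D D J         true false true false true false $  expand J -> ε
   3  $ D D D           true false true false true false $  expand D -> true false
   4  $ D D false true  true false true false true false $  match true
   5  $ D D false       false true false true false $       match false
   6  $ D D             true false true false $             expand D -> true false
   7  $ D false true    true false true false $             match true
   8  $ D false         false true false $                  match false
   9  $ D               true false $                        expand D -> true false
  10  $ false true      true false $                        match true
  11  $ false           false $                             match false
Accept reached after 11 steps.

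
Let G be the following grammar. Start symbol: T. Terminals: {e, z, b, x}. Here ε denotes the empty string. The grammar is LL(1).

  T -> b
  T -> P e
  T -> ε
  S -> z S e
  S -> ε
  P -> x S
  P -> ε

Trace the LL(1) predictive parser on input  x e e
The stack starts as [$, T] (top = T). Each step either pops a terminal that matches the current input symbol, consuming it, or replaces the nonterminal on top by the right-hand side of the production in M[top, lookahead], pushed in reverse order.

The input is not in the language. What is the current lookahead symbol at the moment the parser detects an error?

e

     Stack    Input    Action
  1  $ T      x e e $  expand T -> P e
  2  $ e P    x e e $  expand P -> x S
  3  $ e S x  x e e $  match x
  4  $ e S    e e $    expand S -> ε
  5  $ e      e e $    match e
  6  $        e $      error: stack empty but input remains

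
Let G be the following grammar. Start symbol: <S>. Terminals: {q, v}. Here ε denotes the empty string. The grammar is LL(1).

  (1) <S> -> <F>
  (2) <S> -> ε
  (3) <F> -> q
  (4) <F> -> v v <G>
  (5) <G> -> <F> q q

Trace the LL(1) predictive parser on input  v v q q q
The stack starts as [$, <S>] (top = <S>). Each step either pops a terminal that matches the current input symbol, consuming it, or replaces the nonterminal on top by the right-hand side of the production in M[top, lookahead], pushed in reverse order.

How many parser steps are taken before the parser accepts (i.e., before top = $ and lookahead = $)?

     Stack      Input        Action
  1  $ <S>      v v q q q $  expand <S> -> <F>
  2  $ <F>      v v q q q $  expand <F> -> v v <G>
  3  $ <G> v v  v v q q q $  match v
  4  $ <G> v    v q q q $    match v
  5  $ <G>      q q q $      expand <G> -> <F> q q
  6  $ q q <F>  q q q $      expand <F> -> q
  7  $ q q q    q q q $      match q
  8  $ q q      q q $        match q
  9  $ q        q $          match q
Accept reached after 9 steps.

9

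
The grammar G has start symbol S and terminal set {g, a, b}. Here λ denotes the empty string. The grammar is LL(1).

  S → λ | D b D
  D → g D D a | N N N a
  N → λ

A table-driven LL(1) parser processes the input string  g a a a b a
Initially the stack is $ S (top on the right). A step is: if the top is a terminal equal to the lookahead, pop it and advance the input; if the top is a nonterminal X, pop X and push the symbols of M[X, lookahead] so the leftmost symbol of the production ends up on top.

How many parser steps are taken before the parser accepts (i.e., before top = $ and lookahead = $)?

step 1: stack=$ S  input=g a a a b a $  — expand S → D b D
step 2: stack=$ D b D  input=g a a a b a $  — expand D → g D D a
step 3: stack=$ D b a D D g  input=g a a a b a $  — match g
step 4: stack=$ D b a D D  input=a a a b a $  — expand D → N N N a
step 5: stack=$ D b a D a N N N  input=a a a b a $  — expand N → λ
step 6: stack=$ D b a D a N N  input=a a a b a $  — expand N → λ
step 7: stack=$ D b a D a N  input=a a a b a $  — expand N → λ
step 8: stack=$ D b a D a  input=a a a b a $  — match a
step 9: stack=$ D b a D  input=a a b a $  — expand D → N N N a
step 10: stack=$ D b a a N N N  input=a a b a $  — expand N → λ
step 11: stack=$ D b a a N N  input=a a b a $  — expand N → λ
step 12: stack=$ D b a a N  input=a a b a $  — expand N → λ
step 13: stack=$ D b a a  input=a a b a $  — match a
step 14: stack=$ D b a  input=a b a $  — match a
step 15: stack=$ D b  input=b a $  — match b
step 16: stack=$ D  input=a $  — expand D → N N N a
step 17: stack=$ a N N N  input=a $  — expand N → λ
step 18: stack=$ a N N  input=a $  — expand N → λ
step 19: stack=$ a N  input=a $  — expand N → λ
step 20: stack=$ a  input=a $  — match a
Accept reached after 20 steps.

20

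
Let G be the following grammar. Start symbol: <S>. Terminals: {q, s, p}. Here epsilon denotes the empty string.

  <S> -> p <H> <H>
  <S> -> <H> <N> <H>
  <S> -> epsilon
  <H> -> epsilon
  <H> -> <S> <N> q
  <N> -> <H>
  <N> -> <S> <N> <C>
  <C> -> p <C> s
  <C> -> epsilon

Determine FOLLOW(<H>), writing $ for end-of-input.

FIRST(<C>) = {epsilon, p}
FIRST(<S>) = {epsilon, p, q}  (via <H> <N> <H>)
FIRST(<H>) = {epsilon, p, q}  (via <S> <N> q)
FIRST(<N>) = {epsilon, p, q}  (via <H>, <S> <N> <C>)
FOLLOW(<S>) includes $ since <S> is the start symbol.
FOLLOW(<S>): in <H>-><S> <N> q, <S> is followed by <N> q with FIRST {p, q}; in <N>-><S> <N> <C>, <S> is followed by <N> <C> with FIRST {epsilon, p, q}; in <N>-><S> <N> <C>, the suffix after <S> is nullable, so FOLLOW(<S>) ⊇ FOLLOW(<N>) = {$, p, q}. Thus FOLLOW(<S>) = {$, p, q}.
FOLLOW(<N>): in <S>-><H> <N> <H>, <N> is followed by <H> with FIRST {epsilon, p, q}; in <S>-><H> <N> <H>, the suffix after <N> is nullable, so FOLLOW(<N>) ⊇ FOLLOW(<S>) = {$, p, q}; in <H>-><S> <N> q, <N> is followed by q with FIRST {q}; in <N>-><S> <N> <C>, <N> is followed by <C> with FIRST {epsilon, p}; in <N>-><S> <N> <C>, the suffix after <N> is nullable (adds nothing new). Thus FOLLOW(<N>) = {$, p, q}.
FOLLOW(<H>): in <S>->p <H> <H> (occurrence 1), <H> is followed by <H> with FIRST {epsilon, p, q}; in <S>->p <H> <H> (occurrence 1), the suffix after <H> is nullable, so FOLLOW(<H>) ⊇ FOLLOW(<S>) = {$, p, q}; in <S>->p <H> <H> (occurrence 2), the suffix after <H> is empty, so FOLLOW(<H>) ⊇ FOLLOW(<S>) = {$, p, q}; in <S>-><H> <N> <H> (occurrence 1), <H> is followed by <N> <H> with FIRST {epsilon, p, q}; in <S>-><H> <N> <H> (occurrence 1), the suffix after <H> is nullable, so FOLLOW(<H>) ⊇ FOLLOW(<S>) = {$, p, q}; in <S>-><H> <N> <H> (occurrence 2), the suffix after <H> is empty, so FOLLOW(<H>) ⊇ FOLLOW(<S>) = {$, p, q}; in <N>-><H>, the suffix after <H> is empty, so FOLLOW(<H>) ⊇ FOLLOW(<N>) = {$, p, q}. Thus FOLLOW(<H>) = {$, p, q}.
FOLLOW(<C>): in <N>-><S> <N> <C>, the suffix after <C> is empty, so FOLLOW(<C>) ⊇ FOLLOW(<N>) = {$, p, q}; in <C>->p <C> s, <C> is followed by s with FIRST {s}. Thus FOLLOW(<C>) = {$, p, q, s}.

{$, p, q}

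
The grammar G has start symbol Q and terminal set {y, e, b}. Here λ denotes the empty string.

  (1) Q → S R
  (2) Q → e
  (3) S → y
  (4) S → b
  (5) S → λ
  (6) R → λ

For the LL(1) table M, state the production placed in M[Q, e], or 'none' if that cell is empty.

Q → e

FIRST(S) = {λ, b, y}
FIRST(R) = {λ}
FIRST(Q) = {λ, b, e, y}  (via S R)
FOLLOW(Q) includes $ since Q is the start symbol.
FOLLOW(Q): Q appears on no right-hand side. Thus FOLLOW(Q) = {$}.
For Q → S R: FIRST(S R) = {λ, b, y}, so it goes in M[Q, t] for t ∈ {b, y}; since λ ∈ FIRST, also for every t ∈ FOLLOW(Q) = {$}.
For Q → e: FIRST(e) = {e}, so it goes in M[Q, t] for t ∈ {e}.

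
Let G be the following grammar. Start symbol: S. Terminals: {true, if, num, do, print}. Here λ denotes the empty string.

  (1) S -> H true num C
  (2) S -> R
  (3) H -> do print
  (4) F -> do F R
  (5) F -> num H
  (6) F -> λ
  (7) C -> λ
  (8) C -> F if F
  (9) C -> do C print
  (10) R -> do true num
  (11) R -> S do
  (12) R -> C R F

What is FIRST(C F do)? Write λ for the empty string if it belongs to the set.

FIRST(H) = {do}
FIRST(F) = {λ, do, num}
FIRST(C) = {λ, do, if, num}  (via F if F)
FIRST(S) = {do, if, num}  (via H true num C, R)
FIRST(R) = {do, if, num}  (via S do, C R F)
FIRST(C F do): take FIRST of each symbol in turn, carrying on past any symbol whose FIRST contains λ; result {do, if, num}.

{do, if, num}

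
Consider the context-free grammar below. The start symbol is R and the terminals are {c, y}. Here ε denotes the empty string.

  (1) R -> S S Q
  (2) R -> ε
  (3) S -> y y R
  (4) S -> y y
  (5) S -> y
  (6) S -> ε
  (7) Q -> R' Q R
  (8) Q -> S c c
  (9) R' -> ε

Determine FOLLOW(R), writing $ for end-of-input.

FIRST(S) = {ε, y}
FIRST(R') = {ε}
FIRST(Q) = {c, y}  (via R' Q R, S c c)
FIRST(R) = {ε, c, y}  (via S S Q)
FOLLOW(R) includes $ since R is the start symbol.
FOLLOW(S): in R->S S Q (occurrence 1), S is followed by S Q with FIRST {c, y}; in R->S S Q (occurrence 2), S is followed by Q with FIRST {c, y}; in Q->S c c, S is followed by c c with FIRST {c}. Thus FOLLOW(S) = {c, y}.
FOLLOW(R'): in Q->R' Q R, R' is followed by Q R with FIRST {c, y}. Thus FOLLOW(R') = {c, y}.
FOLLOW(R): in S->y y R, the suffix after R is empty, so FOLLOW(R) ⊇ FOLLOW(S) = {c, y}; in Q->R' Q R, the suffix after R is empty, so FOLLOW(R) ⊇ FOLLOW(Q) = {$, c, y}. Thus FOLLOW(R) = {$, c, y}.
FOLLOW(Q): in R->S S Q, the suffix after Q is empty, so FOLLOW(Q) ⊇ FOLLOW(R) = {$, c, y}; in Q->R' Q R, Q is followed by R with FIRST {ε, c, y}; in Q->R' Q R, the suffix after Q is nullable (adds nothing new). Thus FOLLOW(Q) = {$, c, y}.

{$, c, y}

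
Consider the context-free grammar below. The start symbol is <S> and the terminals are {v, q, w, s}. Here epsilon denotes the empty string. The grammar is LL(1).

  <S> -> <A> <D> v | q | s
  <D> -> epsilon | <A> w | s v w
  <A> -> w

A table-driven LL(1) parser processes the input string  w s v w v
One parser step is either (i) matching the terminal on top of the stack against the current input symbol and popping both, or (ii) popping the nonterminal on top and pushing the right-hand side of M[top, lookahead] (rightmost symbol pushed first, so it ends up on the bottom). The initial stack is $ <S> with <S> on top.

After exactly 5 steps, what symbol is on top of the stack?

v

     Stack        Input        Action
  1  $ <S>        w s v w v $  expand <S> -> <A> <D> v
  2  $ v <D> <A>  w s v w v $  expand <A> -> w
  3  $ v <D> w    w s v w v $  match w
  4  $ v <D>      s v w v $    expand <D> -> s v w
  5  $ v w v s    s v w v $    match s
Stack after step 5: $ v w v (top = v).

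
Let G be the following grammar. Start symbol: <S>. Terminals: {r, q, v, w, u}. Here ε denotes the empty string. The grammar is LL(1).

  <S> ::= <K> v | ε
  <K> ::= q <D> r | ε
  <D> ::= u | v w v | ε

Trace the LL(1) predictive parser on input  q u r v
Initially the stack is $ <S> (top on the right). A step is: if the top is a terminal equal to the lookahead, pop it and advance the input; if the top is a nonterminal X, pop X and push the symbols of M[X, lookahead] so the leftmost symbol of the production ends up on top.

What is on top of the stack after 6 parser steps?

v

step 1: stack=$ <S>  input=q u r v $  — expand <S> ::= <K> v
step 2: stack=$ v <K>  input=q u r v $  — expand <K> ::= q <D> r
step 3: stack=$ v r <D> q  input=q u r v $  — match q
step 4: stack=$ v r <D>  input=u r v $  — expand <D> ::= u
step 5: stack=$ v r u  input=u r v $  — match u
step 6: stack=$ v r  input=r v $  — match r
Stack after step 6: $ v (top = v).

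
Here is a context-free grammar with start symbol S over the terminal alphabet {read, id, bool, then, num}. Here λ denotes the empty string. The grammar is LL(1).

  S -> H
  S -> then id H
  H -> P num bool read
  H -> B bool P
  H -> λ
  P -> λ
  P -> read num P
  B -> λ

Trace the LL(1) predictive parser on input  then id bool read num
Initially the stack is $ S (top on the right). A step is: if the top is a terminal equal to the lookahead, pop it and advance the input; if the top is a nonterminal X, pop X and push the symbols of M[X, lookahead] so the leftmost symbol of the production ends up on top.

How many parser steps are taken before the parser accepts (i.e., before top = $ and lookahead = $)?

step 1: stack=$ S  input=then id bool read num $  — expand S -> then id H
step 2: stack=$ H id then  input=then id bool read num $  — match then
step 3: stack=$ H id  input=id bool read num $  — match id
step 4: stack=$ H  input=bool read num $  — expand H -> B bool P
step 5: stack=$ P bool B  input=bool read num $  — expand B -> λ
step 6: stack=$ P bool  input=bool read num $  — match bool
step 7: stack=$ P  input=read num $  — expand P -> read num P
step 8: stack=$ P num read  input=read num $  — match read
step 9: stack=$ P num  input=num $  — match num
step 10: stack=$ P  input=$  — expand P -> λ
Accept reached after 10 steps.

10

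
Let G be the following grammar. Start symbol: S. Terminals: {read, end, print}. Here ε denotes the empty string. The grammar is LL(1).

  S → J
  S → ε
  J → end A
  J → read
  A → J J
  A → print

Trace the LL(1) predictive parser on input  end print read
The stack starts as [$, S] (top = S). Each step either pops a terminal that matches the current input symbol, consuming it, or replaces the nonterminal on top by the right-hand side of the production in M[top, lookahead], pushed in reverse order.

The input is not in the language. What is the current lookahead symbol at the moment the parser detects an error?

read

     Stack    Input             Action
  1  $ S      end print read $  expand S → J
  2  $ J      end print read $  expand J → end A
  3  $ A end  end print read $  match end
  4  $ A      print read $      expand A → print
  5  $ print  print read $      match print
  6  $        read $            error: stack empty but input remains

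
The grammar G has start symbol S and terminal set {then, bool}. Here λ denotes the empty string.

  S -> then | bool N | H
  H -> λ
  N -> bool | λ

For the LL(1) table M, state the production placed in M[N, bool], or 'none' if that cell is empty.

N -> bool

FIRST(H) = {λ}
FIRST(N) = {λ, bool}
FIRST(S) = {λ, bool, then}  (via H)
FOLLOW(S) includes $ since S is the start symbol.
FOLLOW(S): S appears on no right-hand side. Thus FOLLOW(S) = {$}.
FOLLOW(N): in S->bool N, the suffix after N is empty, so FOLLOW(N) ⊇ FOLLOW(S) = {$}. Thus FOLLOW(N) = {$}.
For N -> bool: FIRST(bool) = {bool}, so it goes in M[N, t] for t ∈ {bool}.
For N -> λ: FIRST(λ) = {λ}, so it goes in M[N, t] for t ∈ {}; since λ ∈ FIRST, also for every t ∈ FOLLOW(N) = {$}.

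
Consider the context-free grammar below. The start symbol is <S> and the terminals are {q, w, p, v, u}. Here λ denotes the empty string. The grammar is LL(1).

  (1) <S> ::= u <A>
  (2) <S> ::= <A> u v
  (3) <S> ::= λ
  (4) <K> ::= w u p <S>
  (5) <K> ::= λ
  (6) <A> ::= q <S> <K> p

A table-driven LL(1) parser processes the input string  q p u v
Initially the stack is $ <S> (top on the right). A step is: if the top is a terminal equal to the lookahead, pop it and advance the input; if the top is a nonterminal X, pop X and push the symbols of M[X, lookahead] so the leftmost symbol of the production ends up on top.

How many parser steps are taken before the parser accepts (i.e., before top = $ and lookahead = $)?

     Stack              Input      Action
  1  $ <S>              q p u v $  expand <S> ::= <A> u v
  2  $ v u <A>          q p u v $  expand <A> ::= q <S> <K> p
  3  $ v u p <K> <S> q  q p u v $  match q
  4  $ v u p <K> <S>    p u v $    expand <S> ::= λ
  5  $ v u p <K>        p u v $    expand <K> ::= λ
  6  $ v u p            p u v $    match p
  7  $ v u              u v $      match u
  8  $ v                v $        match v
Accept reached after 8 steps.

8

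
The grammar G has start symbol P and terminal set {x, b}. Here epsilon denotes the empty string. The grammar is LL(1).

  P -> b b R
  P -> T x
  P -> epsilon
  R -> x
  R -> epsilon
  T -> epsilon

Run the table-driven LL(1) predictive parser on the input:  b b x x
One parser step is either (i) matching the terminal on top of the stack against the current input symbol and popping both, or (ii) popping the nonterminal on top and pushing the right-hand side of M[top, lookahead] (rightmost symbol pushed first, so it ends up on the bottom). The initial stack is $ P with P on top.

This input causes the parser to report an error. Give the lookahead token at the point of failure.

     Stack    Input      Action
  1  $ P      b b x x $  expand P -> b b R
  2  $ R b b  b b x x $  match b
  3  $ R b    b x x $    match b
  4  $ R      x x $      expand R -> x
  5  $ x      x x $      match x
  6  $        x $        error: stack empty but input remains

x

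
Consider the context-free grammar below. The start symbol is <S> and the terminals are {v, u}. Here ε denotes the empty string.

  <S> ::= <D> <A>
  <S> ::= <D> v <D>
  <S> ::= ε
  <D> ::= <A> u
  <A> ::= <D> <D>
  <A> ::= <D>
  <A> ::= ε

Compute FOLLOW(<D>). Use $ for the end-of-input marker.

FIRST(<S>) = {ε, u}  (via <D> <A>, <D> v <D>)
FIRST(<D>) = {u}  (via <A> u)
FIRST(<A>) = {ε, u}  (via <D> <D>, <D>)
FOLLOW(<S>) includes $ since <S> is the start symbol.
FOLLOW(<S>): <S> appears on no right-hand side. Thus FOLLOW(<S>) = {$}.
FOLLOW(<A>): in <S>::=<D> <A>, the suffix after <A> is empty, so FOLLOW(<A>) ⊇ FOLLOW(<S>) = {$}; in <D>::=<A> u, <A> is followed by u with FIRST {u}. Thus FOLLOW(<A>) = {$, u}.
FOLLOW(<D>): in <S>::=<D> <A>, <D> is followed by <A> with FIRST {ε, u}; in <S>::=<D> <A>, the suffix after <D> is nullable, so FOLLOW(<D>) ⊇ FOLLOW(<S>) = {$}; in <S>::=<D> v <D> (occurrence 1), <D> is followed by v <D> with FIRST {v}; in <S>::=<D> v <D> (occurrence 2), the suffix after <D> is empty, so FOLLOW(<D>) ⊇ FOLLOW(<S>) = {$}; in <A>::=<D> <D> (occurrence 1), <D> is followed by <D> with FIRST {u}; in <A>::=<D> <D> (occurrence 2), the suffix after <D> is empty, so FOLLOW(<D>) ⊇ FOLLOW(<A>) = {$, u}; in <A>::=<D>, the suffix after <D> is empty, so FOLLOW(<D>) ⊇ FOLLOW(<A>) = {$, u}. Thus FOLLOW(<D>) = {$, u, v}.

{$, u, v}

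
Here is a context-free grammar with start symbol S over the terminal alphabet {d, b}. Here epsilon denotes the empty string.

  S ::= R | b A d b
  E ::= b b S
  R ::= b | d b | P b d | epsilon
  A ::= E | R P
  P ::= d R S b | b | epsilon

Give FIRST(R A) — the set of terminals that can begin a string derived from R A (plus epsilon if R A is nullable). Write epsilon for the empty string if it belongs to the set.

FIRST(E): from E::=b b S we get {b}. So FIRST(E) = {b}.
FIRST(P): from P::=d R S b we get {d}; from P::=b we get {b}; from P::=epsilon we get {epsilon}. So FIRST(P) = {epsilon, b, d}.
FIRST(R): from R::=b we get {b}; from R::=d b we get {d}; from R::=P b d we get {b, d}; from R::=epsilon we get {epsilon}. So FIRST(R) = {epsilon, b, d}.
FIRST(S): from S::=R we get {epsilon, b, d}; from S::=b A d b we get {b}. So FIRST(S) = {epsilon, b, d}.
FIRST(A): from A::=E we get {b}; from A::=R P we get {epsilon, b, d}. So FIRST(A) = {epsilon, b, d}.
FIRST(R A): take FIRST of each symbol in turn, carrying on past any symbol whose FIRST contains epsilon; result {epsilon, b, d}.

{epsilon, b, d}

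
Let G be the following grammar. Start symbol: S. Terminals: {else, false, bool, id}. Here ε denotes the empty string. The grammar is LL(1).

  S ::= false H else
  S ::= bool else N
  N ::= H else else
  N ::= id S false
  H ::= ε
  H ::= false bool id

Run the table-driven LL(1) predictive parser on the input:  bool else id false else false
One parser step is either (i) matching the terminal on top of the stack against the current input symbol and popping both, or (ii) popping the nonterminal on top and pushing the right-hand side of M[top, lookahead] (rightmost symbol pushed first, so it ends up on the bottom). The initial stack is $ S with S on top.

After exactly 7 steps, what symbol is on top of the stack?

     Stack                 Input                            Action
  1  $ S                   bool else id false else false $  expand S ::= bool else N
  2  $ N else bool         bool else id false else false $  match bool
  3  $ N else              else id false else false $       match else
  4  $ N                   id false else false $            expand N ::= id S false
  5  $ false S id          id false else false $            match id
  6  $ false S             false else false $               expand S ::= false H else
  7  $ false else H false  false else false $               match false
Stack after step 7: $ false else H (top = H).

H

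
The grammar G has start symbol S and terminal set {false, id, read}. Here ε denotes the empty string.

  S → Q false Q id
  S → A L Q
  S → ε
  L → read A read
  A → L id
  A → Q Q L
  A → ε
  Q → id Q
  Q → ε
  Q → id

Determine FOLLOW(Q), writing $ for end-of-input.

{$, false, id, read}

FIRST(L): from L→read A read we get {read}. So FIRST(L) = {read}.
FIRST(Q): from Q→id Q we get {id}; from Q→ε we get {ε}; from Q→id we get {id}. So FIRST(Q) = {ε, id}.
FIRST(A): from A→L id we get {read}; from A→Q Q L we get {id, read}; from A→ε we get {ε}. So FIRST(A) = {ε, id, read}.
FIRST(S): from S→Q false Q id we get {false, id}; from S→A L Q we get {id, read}; from S→ε we get {ε}. So FIRST(S) = {ε, false, id, read}.
FOLLOW(S) includes $ since S is the start symbol.
FOLLOW(S): S appears on no right-hand side. Thus FOLLOW(S) = {$}.
FOLLOW(A): in S→A L Q, A is followed by L Q with FIRST {read}; in L→read A read, A is followed by read with FIRST {read}. Thus FOLLOW(A) = {read}.
FOLLOW(L): in S→A L Q, L is followed by Q with FIRST {ε, id}; in S→A L Q, the suffix after L is nullable, so FOLLOW(L) ⊇ FOLLOW(S) = {$}; in A→L id, L is followed by id with FIRST {id}; in A→Q Q L, the suffix after L is empty, so FOLLOW(L) ⊇ FOLLOW(A) = {read}. Thus FOLLOW(L) = {$, id, read}.
FOLLOW(Q): in S→Q false Q id (occurrence 1), Q is followed by false Q id with FIRST {false}; in S→Q false Q id (occurrence 2), Q is followed by id with FIRST {id}; in S→A L Q, the suffix after Q is empty, so FOLLOW(Q) ⊇ FOLLOW(S) = {$}; in A→Q Q L (occurrence 1), Q is followed by Q L with FIRST {id, read}; in A→Q Q L (occurrence 2), Q is followed by L with FIRST {read}; in Q→id Q, the suffix after Q is empty (adds nothing new). Thus FOLLOW(Q) = {$, false, id, read}.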